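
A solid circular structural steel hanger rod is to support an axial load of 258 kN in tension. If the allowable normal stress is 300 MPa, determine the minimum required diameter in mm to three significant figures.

33.1 mm

Required area A ≥ P/σ_allow = 258000/300 = 860 mm².
For a solid circular section, d ≥ √(4A/π) = 33.09 mm.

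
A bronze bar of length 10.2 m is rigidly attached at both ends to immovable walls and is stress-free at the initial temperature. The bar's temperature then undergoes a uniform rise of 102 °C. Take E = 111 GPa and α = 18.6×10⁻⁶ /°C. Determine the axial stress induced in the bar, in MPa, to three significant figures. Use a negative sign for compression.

-211 MPa

Free thermal expansion αLΔT = 18.6e-6 · 10200 · 102 = 19.35 mm.
The walls impose strain ε = −(19.35)/10200 = -1.8972e-03; σ = Eε = 111000 · -1.8972e-03 = -210.6 MPa.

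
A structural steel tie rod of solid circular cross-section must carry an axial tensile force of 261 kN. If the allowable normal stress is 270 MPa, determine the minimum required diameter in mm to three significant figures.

35.1 mm

Required area A ≥ P/σ_allow = 261000/270 = 966.7 mm².
For a solid circular section, d ≥ √(4A/π) = 35.08 mm.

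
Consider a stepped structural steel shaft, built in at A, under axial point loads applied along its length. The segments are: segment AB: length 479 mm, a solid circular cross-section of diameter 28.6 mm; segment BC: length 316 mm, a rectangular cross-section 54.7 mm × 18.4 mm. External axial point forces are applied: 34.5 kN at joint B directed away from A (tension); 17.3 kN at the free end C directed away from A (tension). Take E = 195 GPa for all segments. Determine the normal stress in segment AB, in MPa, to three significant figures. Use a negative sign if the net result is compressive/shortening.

Internal axial forces (sectioning from the free end, tension +): N_BC = 17.3 kN, N_AB = 51.8 kN.
A_AB = 642.4 mm².
σ_AB = N_AB/A_AB = 51800/642.4 = 80.63 MPa.

80.6 MPa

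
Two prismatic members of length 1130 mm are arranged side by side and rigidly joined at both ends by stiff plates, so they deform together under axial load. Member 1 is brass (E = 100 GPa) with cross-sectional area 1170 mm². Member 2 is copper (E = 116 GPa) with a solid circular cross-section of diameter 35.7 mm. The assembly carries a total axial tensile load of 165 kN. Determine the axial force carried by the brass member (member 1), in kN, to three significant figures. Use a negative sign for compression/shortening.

A_2 = 1001 mm².
Equal strain + equilibrium ⇒ each member carries load in proportion to AE: A₁E₁ = 117000000 N, A₂E₂ = 116100000 N, ΣAE = 233100000 N.
F₁ = P·A₁E₁/ΣAE = 165000·117000000/233100000 = 82810 N.

82.8 kN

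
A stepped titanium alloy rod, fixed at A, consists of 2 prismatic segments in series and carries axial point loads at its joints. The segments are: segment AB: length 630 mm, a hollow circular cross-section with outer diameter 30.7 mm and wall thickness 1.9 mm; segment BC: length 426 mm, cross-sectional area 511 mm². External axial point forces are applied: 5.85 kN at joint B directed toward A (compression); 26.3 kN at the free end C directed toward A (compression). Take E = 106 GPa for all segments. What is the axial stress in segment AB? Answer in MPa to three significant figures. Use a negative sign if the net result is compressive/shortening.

-187 MPa

Internal axial forces (sectioning from the free end, tension +): N_BC = -26.3 kN, N_AB = -32.15 kN.
A_AB = 171.9 mm².
σ_AB = N_AB/A_AB = -32150/171.9 = -187 MPa.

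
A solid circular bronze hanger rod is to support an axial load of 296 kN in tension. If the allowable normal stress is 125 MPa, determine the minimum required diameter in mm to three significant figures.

Required area A ≥ P/σ_allow = 296000/125 = 2368 mm².
For a solid circular section, d ≥ √(4A/π) = 54.91 mm.

54.9 mm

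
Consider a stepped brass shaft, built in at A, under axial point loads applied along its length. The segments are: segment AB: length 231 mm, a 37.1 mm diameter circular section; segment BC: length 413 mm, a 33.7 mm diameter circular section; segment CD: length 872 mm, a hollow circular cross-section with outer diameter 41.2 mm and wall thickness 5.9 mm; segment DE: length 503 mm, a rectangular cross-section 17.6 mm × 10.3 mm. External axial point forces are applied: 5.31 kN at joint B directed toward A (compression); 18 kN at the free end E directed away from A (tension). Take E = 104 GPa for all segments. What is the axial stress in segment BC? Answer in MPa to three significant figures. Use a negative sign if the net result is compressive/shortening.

Internal axial forces (sectioning from the free end, tension +): N_DE = 18 kN, N_CD = 18 kN, N_BC = 18 kN, N_AB = 12.69 kN.
A_BC = 892 mm².
σ_BC = N_BC/A_BC = 18000/892 = 20.18 MPa.

20.2 MPa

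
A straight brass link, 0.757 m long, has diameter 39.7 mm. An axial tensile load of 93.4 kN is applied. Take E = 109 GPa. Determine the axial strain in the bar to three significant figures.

A = 1238 mm².
σ = N/A = 75.45 MPa; ε = σ/E = 75.45/109000 = 6.922e-04.

6.92e-04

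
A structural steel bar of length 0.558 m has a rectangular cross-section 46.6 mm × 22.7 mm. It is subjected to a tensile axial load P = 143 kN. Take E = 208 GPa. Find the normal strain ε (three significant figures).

6.50e-04

A = 1058 mm².
σ = N/A = 135.2 MPa; ε = σ/E = 135.2/208000 = 6.499e-04.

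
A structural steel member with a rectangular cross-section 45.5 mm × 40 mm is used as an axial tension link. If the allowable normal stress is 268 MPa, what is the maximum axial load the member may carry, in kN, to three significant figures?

A = 1820 mm².
P_max = σ_allow · A = 268 · 1820 = 487800 N = 487.8 kN.

488 kN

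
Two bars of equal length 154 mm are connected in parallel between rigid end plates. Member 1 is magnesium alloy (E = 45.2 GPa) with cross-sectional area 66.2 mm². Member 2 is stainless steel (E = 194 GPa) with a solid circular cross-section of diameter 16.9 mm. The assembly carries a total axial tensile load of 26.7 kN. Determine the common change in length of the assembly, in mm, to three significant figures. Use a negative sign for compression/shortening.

A_2 = 224.3 mm².
Equal strain + equilibrium ⇒ each member carries load in proportion to AE: A₁E₁ = 2992000 N, A₂E₂ = 43520000 N, ΣAE = 46510000 N.
δ = PL/ΣAE = 26700·154/46510000 = 0.08841 mm.

0.0884 mm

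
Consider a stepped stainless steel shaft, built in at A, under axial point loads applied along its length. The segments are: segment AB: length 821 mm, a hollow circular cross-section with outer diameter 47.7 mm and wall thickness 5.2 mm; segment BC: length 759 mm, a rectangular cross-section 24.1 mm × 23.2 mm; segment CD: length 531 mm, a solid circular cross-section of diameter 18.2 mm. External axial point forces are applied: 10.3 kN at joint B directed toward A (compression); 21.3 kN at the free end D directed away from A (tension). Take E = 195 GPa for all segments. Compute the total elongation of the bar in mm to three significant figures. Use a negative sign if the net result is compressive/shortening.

0.438 mm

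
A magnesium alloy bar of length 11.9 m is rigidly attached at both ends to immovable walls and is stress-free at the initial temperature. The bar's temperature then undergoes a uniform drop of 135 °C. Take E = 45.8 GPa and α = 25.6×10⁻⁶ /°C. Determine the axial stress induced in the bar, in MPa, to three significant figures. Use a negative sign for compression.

Free thermal expansion αLΔT = 25.6e-6 · 11900 · -135 = -41.13 mm.
The walls impose strain ε = −(-41.13)/11900 = 3.4560e-03; σ = Eε = 45800 · 3.4560e-03 = 158.3 MPa.

158 MPa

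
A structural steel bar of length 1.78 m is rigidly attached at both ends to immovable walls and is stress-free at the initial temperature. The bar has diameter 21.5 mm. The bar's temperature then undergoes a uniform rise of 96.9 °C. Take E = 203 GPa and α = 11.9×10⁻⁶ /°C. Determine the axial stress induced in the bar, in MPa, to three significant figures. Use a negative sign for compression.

-234 MPa

Free thermal expansion αLΔT = 11.9e-6 · 1780 · 96.9 = 2.053 mm.
The walls impose strain ε = −(2.053)/1780 = -1.1531e-03; σ = Eε = 203000 · -1.1531e-03 = -234.1 MPa.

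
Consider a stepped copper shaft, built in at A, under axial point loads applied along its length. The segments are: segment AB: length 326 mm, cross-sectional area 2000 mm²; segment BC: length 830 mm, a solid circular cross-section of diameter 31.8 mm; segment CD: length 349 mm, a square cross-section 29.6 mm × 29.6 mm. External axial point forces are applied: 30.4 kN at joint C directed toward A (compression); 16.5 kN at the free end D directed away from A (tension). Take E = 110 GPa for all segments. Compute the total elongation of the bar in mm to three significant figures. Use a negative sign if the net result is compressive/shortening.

-0.0929 mm

Internal axial forces (sectioning from the free end, tension +): N_CD = 16.5 kN, N_BC = -13.9 kN, N_AB = -13.9 kN.
A_BC = 794.2 mm².
A_CD = 876.2 mm².
δ_AB = -13900·326/(2000·110000) = -0.0206 mm
δ_BC = -13900·830/(794.2·110000) = -0.1321 mm
δ_CD = 16500·349/(876.2·110000) = 0.05975 mm
δ = Σδ_i = -0.0929 mm.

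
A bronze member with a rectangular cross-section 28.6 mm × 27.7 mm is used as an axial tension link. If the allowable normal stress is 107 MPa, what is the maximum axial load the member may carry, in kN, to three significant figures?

A = 792.2 mm².
P_max = σ_allow · A = 107 · 792.2 = 84770 N = 84.77 kN.

84.8 kN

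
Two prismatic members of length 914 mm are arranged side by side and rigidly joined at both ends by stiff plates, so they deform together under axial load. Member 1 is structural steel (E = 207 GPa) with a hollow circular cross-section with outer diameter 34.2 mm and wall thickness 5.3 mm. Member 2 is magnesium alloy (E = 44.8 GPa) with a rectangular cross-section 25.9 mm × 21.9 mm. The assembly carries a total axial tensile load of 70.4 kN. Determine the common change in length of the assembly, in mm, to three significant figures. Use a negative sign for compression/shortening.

0.515 mm

A_1 = 481.2 mm².
A_2 = 567.2 mm².
Equal strain + equilibrium ⇒ each member carries load in proportion to AE: A₁E₁ = 99610000 N, A₂E₂ = 25410000 N, ΣAE = 125000000 N.
δ = PL/ΣAE = 70400·914/125000000 = 0.5147 mm.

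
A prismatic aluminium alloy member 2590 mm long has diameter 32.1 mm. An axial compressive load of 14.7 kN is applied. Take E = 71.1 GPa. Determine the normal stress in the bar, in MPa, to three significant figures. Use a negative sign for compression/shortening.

A = 809.3 mm².
σ = N/A = -14700/809.3 = -18.16 MPa.

-18.2 MPa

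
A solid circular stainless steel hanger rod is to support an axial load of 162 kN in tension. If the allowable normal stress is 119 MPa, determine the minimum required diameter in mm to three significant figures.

Required area A ≥ P/σ_allow = 162000/119 = 1361 mm².
For a solid circular section, d ≥ √(4A/π) = 41.63 mm.

41.6 mm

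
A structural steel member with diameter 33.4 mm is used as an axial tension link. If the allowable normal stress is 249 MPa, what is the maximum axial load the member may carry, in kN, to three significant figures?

218 kN

A = 876.2 mm².
P_max = σ_allow · A = 249 · 876.2 = 218200 N = 218.2 kN.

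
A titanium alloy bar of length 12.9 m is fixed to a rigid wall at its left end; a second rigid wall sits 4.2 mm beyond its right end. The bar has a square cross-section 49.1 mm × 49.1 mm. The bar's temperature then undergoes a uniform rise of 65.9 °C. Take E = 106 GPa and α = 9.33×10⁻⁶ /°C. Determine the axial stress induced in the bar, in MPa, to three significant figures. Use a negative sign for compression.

-30.7 MPa

Free thermal expansion αLΔT = 9.33e-6 · 12900 · 65.9 = 7.932 mm.
The walls engage after the gap closes; constrained expansion = 7.932 − 4.2 = 3.732 mm.
The walls impose strain ε = −(3.732)/12900 = -2.8927e-04; σ = Eε = 106000 · -2.8927e-04 = -30.66 MPa.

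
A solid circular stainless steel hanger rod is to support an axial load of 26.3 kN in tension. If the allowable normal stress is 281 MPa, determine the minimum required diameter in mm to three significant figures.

10.9 mm

Required area A ≥ P/σ_allow = 26300/281 = 93.59 mm².
For a solid circular section, d ≥ √(4A/π) = 10.92 mm.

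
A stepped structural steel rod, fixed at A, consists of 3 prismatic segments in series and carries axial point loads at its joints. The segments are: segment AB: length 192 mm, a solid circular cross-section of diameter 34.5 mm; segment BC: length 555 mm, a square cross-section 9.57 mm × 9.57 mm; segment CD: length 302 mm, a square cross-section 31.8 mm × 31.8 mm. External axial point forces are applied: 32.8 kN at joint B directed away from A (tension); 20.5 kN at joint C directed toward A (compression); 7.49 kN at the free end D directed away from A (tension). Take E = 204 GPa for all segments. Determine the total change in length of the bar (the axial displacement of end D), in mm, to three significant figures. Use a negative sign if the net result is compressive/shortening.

Internal axial forces (sectioning from the free end, tension +): N_CD = 7.49 kN, N_BC = -13.01 kN, N_AB = 19.79 kN.
A_AB = 934.8 mm².
A_BC = 91.58 mm².
A_CD = 1011 mm².
δ_AB = 19790·192/(934.8·204000) = 0.01992 mm
δ_BC = -13010·555/(91.58·204000) = -0.3865 mm
δ_CD = 7490·302/(1011·204000) = 0.01096 mm
δ = Σδ_i = -0.3556 mm.

-0.356 mm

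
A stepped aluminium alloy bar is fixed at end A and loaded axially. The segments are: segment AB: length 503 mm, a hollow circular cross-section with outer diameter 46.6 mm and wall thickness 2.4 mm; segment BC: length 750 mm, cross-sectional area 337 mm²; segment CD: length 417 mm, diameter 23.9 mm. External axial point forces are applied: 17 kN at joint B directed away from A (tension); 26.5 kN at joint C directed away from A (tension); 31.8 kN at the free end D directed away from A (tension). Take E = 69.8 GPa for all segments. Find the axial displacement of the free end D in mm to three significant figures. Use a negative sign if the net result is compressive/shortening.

3.91 mm

Internal axial forces (sectioning from the free end, tension +): N_CD = 31.8 kN, N_BC = 58.3 kN, N_AB = 75.3 kN.
A_AB = 333.3 mm².
A_CD = 448.6 mm².
δ_AB = 75300·503/(333.3·69800) = 1.628 mm
δ_BC = 58300·750/(337·69800) = 1.859 mm
δ_CD = 31800·417/(448.6·69800) = 0.4235 mm
δ = Σδ_i = 3.911 mm.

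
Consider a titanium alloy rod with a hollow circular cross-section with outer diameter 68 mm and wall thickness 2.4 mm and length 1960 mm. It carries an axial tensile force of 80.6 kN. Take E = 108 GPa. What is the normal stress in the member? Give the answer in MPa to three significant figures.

A = 494.6 mm².
σ = N/A = 80600/494.6 = 163 MPa.

163 MPa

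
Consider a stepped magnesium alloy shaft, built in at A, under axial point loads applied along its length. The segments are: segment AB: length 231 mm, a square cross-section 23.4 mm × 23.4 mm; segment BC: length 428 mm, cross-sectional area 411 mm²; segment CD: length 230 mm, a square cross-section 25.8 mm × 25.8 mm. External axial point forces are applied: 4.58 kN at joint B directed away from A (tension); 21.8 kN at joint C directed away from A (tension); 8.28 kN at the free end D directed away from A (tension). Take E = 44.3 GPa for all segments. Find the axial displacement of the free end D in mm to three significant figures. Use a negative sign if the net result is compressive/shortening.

Internal axial forces (sectioning from the free end, tension +): N_CD = 8.28 kN, N_BC = 30.08 kN, N_AB = 34.66 kN.
A_AB = 547.6 mm².
A_CD = 665.6 mm².
δ_AB = 34660·231/(547.6·44300) = 0.3301 mm
δ_BC = 30080·428/(411·44300) = 0.7071 mm
δ_CD = 8280·230/(665.6·44300) = 0.06458 mm
δ = Σδ_i = 1.102 mm.

1.10 mm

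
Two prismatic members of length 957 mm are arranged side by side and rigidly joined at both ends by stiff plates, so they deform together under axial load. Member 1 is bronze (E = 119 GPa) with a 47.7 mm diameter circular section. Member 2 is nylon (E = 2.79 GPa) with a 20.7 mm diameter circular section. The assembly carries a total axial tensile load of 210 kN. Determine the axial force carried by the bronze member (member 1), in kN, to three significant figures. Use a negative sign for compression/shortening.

209 kN

A_1 = 1787 mm².
A_2 = 336.5 mm².
Equal strain + equilibrium ⇒ each member carries load in proportion to AE: A₁E₁ = 212700000 N, A₂E₂ = 938900 N, ΣAE = 213600000 N.
F₁ = P·A₁E₁/ΣAE = 210000·212700000/213600000 = 209100 N.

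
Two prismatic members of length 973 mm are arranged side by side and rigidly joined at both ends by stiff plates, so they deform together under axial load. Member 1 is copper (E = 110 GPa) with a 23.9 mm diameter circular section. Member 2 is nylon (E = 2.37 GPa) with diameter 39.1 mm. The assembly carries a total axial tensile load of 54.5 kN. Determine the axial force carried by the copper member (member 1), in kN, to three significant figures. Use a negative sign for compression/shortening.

A_1 = 448.6 mm².
A_2 = 1201 mm².
Equal strain + equilibrium ⇒ each member carries load in proportion to AE: A₁E₁ = 49350000 N, A₂E₂ = 2846000 N, ΣAE = 52190000 N.
F₁ = P·A₁E₁/ΣAE = 54500·49350000/52190000 = 51530 N.

51.5 kN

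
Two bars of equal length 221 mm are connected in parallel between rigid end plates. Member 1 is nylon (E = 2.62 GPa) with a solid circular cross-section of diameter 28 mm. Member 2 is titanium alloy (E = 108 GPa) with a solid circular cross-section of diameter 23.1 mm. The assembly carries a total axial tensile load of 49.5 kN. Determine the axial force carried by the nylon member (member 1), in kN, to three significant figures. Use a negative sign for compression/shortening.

1.70 kN

A_1 = 615.8 mm².
A_2 = 419.1 mm².
Equal strain + equilibrium ⇒ each member carries load in proportion to AE: A₁E₁ = 1613000 N, A₂E₂ = 45260000 N, ΣAE = 46880000 N.
F₁ = P·A₁E₁/ΣAE = 49500·1613000/46880000 = 1704 N.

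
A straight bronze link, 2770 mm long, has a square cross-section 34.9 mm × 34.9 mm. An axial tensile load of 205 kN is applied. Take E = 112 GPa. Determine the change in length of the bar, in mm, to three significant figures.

A = 1218 mm².
δ_mech = NL/(AE) = 205000·2770/(1218·112000) = 4.163 mm.

4.16 mm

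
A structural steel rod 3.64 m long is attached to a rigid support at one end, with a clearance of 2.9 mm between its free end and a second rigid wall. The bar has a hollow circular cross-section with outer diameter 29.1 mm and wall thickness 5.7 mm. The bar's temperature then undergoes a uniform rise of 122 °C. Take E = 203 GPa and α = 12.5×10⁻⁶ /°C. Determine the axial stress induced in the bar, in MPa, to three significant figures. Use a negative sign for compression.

-148 MPa

Free thermal expansion αLΔT = 12.5e-6 · 3640 · 122 = 5.551 mm.
The walls engage after the gap closes; constrained expansion = 5.551 − 2.9 = 2.651 mm.
The walls impose strain ε = −(2.651)/3640 = -7.2830e-04; σ = Eε = 203000 · -7.2830e-04 = -147.8 MPa.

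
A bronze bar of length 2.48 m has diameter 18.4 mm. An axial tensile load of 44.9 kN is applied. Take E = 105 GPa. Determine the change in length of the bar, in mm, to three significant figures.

A = 265.9 mm².
δ_mech = NL/(AE) = 44900·2480/(265.9·105000) = 3.988 mm.

3.99 mm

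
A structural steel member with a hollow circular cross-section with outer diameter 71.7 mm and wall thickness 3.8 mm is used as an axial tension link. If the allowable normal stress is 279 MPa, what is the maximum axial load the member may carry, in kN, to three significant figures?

A = 810.6 mm².
P_max = σ_allow · A = 279 · 810.6 = 226200 N = 226.2 kN.

226 kN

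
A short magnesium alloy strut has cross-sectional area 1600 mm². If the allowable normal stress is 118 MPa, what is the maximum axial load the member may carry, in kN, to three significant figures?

P_max = σ_allow · A = 118 · 1600 = 188800 N = 188.8 kN.

189 kN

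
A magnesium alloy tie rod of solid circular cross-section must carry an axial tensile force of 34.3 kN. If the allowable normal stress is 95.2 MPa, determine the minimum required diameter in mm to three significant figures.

21.4 mm

Required area A ≥ P/σ_allow = 34300/95.2 = 360.3 mm².
For a solid circular section, d ≥ √(4A/π) = 21.42 mm.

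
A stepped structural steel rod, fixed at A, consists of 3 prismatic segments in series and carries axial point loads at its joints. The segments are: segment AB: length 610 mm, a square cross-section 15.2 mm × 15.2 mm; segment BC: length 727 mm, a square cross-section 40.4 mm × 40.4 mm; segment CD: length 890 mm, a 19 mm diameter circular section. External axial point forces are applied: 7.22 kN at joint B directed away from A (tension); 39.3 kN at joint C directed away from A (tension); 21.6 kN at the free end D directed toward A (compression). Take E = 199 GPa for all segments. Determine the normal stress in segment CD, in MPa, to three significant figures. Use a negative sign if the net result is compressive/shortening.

Internal axial forces (sectioning from the free end, tension +): N_CD = -21.6 kN, N_BC = 17.7 kN, N_AB = 24.92 kN.
A_CD = 283.5 mm².
σ_CD = N_CD/A_CD = -21600/283.5 = -76.18 MPa.

-76.2 MPa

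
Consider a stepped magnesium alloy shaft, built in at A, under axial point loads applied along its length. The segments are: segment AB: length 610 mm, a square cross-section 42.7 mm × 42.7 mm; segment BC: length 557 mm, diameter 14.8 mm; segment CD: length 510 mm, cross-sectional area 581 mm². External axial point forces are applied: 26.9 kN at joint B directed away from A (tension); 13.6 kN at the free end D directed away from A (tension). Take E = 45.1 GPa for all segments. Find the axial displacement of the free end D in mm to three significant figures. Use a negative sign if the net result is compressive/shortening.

1.54 mm

Internal axial forces (sectioning from the free end, tension +): N_CD = 13.6 kN, N_BC = 13.6 kN, N_AB = 40.5 kN.
A_AB = 1823 mm².
A_BC = 172 mm².
δ_AB = 40500·610/(1823·45100) = 0.3004 mm
δ_BC = 13600·557/(172·45100) = 0.9763 mm
δ_CD = 13600·510/(581·45100) = 0.2647 mm
δ = Σδ_i = 1.541 mm.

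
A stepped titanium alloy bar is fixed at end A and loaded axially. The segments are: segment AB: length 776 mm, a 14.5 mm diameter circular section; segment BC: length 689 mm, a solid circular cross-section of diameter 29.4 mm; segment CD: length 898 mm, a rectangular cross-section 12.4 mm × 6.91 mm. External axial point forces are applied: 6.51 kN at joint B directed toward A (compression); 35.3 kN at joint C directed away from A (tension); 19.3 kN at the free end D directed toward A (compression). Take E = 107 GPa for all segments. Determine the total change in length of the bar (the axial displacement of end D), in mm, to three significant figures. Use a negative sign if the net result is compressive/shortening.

Internal axial forces (sectioning from the free end, tension +): N_CD = -19.3 kN, N_BC = 16 kN, N_AB = 9.49 kN.
A_AB = 165.1 mm².
A_BC = 678.9 mm².
A_CD = 85.68 mm².
δ_AB = 9490·776/(165.1·107000) = 0.4168 mm
δ_BC = 16000·689/(678.9·107000) = 0.1518 mm
δ_CD = -19300·898/(85.68·107000) = -1.89 mm
δ = Σδ_i = -1.322 mm.

-1.32 mm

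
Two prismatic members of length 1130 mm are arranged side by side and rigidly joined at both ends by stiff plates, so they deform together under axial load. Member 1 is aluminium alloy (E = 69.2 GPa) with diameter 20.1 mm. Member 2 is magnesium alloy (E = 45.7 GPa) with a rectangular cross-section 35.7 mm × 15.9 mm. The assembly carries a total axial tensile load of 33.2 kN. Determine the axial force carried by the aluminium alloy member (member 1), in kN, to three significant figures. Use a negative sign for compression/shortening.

A_1 = 317.3 mm².
A_2 = 567.6 mm².
Equal strain + equilibrium ⇒ each member carries load in proportion to AE: A₁E₁ = 21960000 N, A₂E₂ = 25940000 N, ΣAE = 47900000 N.
F₁ = P·A₁E₁/ΣAE = 33200·21960000/47900000 = 15220 N.

15.2 kN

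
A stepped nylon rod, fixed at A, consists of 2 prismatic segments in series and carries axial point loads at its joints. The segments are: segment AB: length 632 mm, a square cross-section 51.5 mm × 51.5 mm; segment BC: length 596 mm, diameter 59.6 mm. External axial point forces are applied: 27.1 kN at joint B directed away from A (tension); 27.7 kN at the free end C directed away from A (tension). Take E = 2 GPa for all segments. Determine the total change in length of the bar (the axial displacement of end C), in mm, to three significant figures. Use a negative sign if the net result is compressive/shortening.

9.49 mm

Internal axial forces (sectioning from the free end, tension +): N_BC = 27.7 kN, N_AB = 54.8 kN.
A_AB = 2652 mm².
A_BC = 2790 mm².
δ_AB = 54800·632/(2652·2000) = 6.529 mm
δ_BC = 27700·596/(2790·2000) = 2.959 mm
δ = Σδ_i = 9.488 mm.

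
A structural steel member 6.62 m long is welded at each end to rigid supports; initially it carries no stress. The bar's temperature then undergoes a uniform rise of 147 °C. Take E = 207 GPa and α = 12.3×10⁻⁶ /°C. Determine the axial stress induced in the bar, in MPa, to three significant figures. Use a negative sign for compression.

-374 MPa

Free thermal expansion αLΔT = 12.3e-6 · 6620 · 147 = 11.97 mm.
The walls impose strain ε = −(11.97)/6620 = -1.8081e-03; σ = Eε = 207000 · -1.8081e-03 = -374.3 MPa.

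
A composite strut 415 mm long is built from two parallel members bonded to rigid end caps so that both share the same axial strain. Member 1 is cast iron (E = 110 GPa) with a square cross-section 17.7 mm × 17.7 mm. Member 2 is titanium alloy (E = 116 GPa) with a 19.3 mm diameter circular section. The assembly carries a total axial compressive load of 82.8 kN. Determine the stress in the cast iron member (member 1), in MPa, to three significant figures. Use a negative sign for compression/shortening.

A_1 = 313.3 mm².
A_2 = 292.6 mm².
Equal strain + equilibrium ⇒ each member carries load in proportion to AE: A₁E₁ = 34460000 N, A₂E₂ = 33940000 N, ΣAE = 68400000 N.
σ₁ = P·E₁/ΣAE = -82800·110000/68400000 = -133.2 MPa.

-133 MPa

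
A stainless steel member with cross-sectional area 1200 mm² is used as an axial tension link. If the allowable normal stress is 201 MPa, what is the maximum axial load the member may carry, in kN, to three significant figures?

241 kN

P_max = σ_allow · A = 201 · 1200 = 241200 N = 241.2 kN.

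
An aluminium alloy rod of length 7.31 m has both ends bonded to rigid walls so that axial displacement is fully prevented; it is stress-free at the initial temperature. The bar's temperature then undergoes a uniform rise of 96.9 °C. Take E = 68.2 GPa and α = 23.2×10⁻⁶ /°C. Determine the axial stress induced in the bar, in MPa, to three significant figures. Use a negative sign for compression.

Free thermal expansion αLΔT = 23.2e-6 · 7310 · 96.9 = 16.43 mm.
The walls impose strain ε = −(16.43)/7310 = -2.2481e-03; σ = Eε = 68200 · -2.2481e-03 = -153.3 MPa.

-153 MPa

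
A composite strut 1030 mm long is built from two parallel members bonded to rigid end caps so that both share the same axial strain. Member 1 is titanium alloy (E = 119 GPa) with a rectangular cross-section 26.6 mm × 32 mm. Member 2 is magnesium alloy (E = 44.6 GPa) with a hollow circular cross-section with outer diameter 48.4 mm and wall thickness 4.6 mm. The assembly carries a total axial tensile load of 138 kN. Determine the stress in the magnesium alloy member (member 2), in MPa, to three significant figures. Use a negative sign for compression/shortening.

47.5 MPa

A_1 = 851.2 mm².
A_2 = 633 mm².
Equal strain + equilibrium ⇒ each member carries load in proportion to AE: A₁E₁ = 101300000 N, A₂E₂ = 28230000 N, ΣAE = 129500000 N.
σ₂ = P·E₂/ΣAE = 138000·44600/129500000 = 47.52 MPa.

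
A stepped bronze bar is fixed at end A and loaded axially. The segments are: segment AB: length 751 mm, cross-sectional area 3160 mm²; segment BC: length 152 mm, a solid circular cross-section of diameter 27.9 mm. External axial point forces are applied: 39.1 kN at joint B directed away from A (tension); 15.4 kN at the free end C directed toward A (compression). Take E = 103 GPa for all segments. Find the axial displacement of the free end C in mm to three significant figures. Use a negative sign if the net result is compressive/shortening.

0.0175 mm

Internal axial forces (sectioning from the free end, tension +): N_BC = -15.4 kN, N_AB = 23.7 kN.
A_BC = 611.4 mm².
δ_AB = 23700·751/(3160·103000) = 0.05468 mm
δ_BC = -15400·152/(611.4·103000) = -0.03717 mm
δ = Σδ_i = 0.01751 mm.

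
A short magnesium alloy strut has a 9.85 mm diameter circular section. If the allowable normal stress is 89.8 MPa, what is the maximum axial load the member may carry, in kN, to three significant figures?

A = 76.2 mm².
P_max = σ_allow · A = 89.8 · 76.2 = 6843 N = 6.843 kN.

6.84 kN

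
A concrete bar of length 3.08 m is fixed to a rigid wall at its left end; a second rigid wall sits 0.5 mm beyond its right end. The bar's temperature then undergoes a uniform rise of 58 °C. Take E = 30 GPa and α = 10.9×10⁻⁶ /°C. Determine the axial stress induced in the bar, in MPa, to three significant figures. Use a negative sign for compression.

Free thermal expansion αLΔT = 10.9e-6 · 3080 · 58 = 1.947 mm.
The walls engage after the gap closes; constrained expansion = 1.947 − 0.5 = 1.447 mm.
The walls impose strain ε = −(1.447)/3080 = -4.6986e-04; σ = Eε = 30000 · -4.6986e-04 = -14.1 MPa.

-14.1 MPa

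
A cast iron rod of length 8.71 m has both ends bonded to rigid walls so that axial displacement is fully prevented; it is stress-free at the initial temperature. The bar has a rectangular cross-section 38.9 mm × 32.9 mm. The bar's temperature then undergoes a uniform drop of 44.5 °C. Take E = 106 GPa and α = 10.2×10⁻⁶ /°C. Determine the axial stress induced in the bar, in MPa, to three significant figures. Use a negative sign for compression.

48.1 MPa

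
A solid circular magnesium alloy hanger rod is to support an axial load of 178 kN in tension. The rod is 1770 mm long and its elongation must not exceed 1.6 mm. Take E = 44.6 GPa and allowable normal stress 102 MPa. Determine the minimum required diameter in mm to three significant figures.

75.0 mm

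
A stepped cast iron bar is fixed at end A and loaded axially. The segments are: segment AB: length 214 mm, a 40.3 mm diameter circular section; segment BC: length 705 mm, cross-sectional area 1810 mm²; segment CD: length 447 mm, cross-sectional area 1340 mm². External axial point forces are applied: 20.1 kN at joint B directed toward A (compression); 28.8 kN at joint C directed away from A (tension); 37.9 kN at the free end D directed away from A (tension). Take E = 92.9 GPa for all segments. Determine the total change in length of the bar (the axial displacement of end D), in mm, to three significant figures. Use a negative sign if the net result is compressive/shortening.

Internal axial forces (sectioning from the free end, tension +): N_CD = 37.9 kN, N_BC = 66.7 kN, N_AB = 46.6 kN.
A_AB = 1276 mm².
δ_AB = 46600·214/(1276·92900) = 0.08416 mm
δ_BC = 66700·705/(1810·92900) = 0.2797 mm
δ_CD = 37900·447/(1340·92900) = 0.1361 mm
δ = Σδ_i = 0.4999 mm.

0.500 mm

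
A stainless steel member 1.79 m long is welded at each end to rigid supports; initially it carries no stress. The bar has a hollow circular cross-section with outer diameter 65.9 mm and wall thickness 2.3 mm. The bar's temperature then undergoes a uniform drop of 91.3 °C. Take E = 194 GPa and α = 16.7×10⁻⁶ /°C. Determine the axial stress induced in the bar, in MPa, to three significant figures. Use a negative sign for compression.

Free thermal expansion αLΔT = 16.7e-6 · 1790 · -91.3 = -2.729 mm.
The walls impose strain ε = −(-2.729)/1790 = 1.5247e-03; σ = Eε = 194000 · 1.5247e-03 = 295.8 MPa.

296 MPa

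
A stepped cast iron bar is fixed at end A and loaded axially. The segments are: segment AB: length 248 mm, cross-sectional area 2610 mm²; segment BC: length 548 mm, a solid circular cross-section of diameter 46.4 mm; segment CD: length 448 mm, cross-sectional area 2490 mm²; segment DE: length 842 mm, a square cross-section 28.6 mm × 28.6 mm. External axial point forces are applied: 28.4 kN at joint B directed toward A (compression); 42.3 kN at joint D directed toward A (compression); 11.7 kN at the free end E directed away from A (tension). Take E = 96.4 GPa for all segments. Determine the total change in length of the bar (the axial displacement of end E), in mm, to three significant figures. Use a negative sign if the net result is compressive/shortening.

-0.0932 mm

Internal axial forces (sectioning from the free end, tension +): N_DE = 11.7 kN, N_CD = -30.6 kN, N_BC = -30.6 kN, N_AB = -59 kN.
A_BC = 1691 mm².
A_DE = 818 mm².
δ_AB = -59000·248/(2610·96400) = -0.05815 mm
δ_BC = -30600·548/(1691·96400) = -0.1029 mm
δ_CD = -30600·448/(2490·96400) = -0.05711 mm
δ_DE = 11700·842/(818·96400) = 0.1249 mm
δ = Σδ_i = -0.0932 mm.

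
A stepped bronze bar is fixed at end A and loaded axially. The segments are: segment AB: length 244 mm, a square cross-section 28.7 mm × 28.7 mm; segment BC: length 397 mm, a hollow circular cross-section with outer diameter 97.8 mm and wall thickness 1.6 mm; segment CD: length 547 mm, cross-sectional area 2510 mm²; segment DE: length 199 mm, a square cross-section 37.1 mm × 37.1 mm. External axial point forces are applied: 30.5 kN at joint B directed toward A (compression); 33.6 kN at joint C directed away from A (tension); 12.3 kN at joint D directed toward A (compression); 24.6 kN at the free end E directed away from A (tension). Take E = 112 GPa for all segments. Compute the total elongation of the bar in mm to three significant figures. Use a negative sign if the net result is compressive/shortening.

0.433 mm

Internal axial forces (sectioning from the free end, tension +): N_DE = 24.6 kN, N_CD = 12.3 kN, N_BC = 45.9 kN, N_AB = 15.4 kN.
A_AB = 823.7 mm².
A_BC = 483.6 mm².
A_DE = 1376 mm².
δ_AB = 15400·244/(823.7·112000) = 0.04073 mm
δ_BC = 45900·397/(483.6·112000) = 0.3365 mm
δ_CD = 12300·547/(2510·112000) = 0.02393 mm
δ_DE = 24600·199/(1376·112000) = 0.03176 mm
δ = Σδ_i = 0.4329 mm.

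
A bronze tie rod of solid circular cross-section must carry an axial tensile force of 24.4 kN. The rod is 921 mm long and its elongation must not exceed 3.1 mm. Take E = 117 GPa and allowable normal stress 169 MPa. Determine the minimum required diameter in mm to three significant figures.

13.6 mm

Required area A ≥ P/σ_allow = 24400/169 = 144.4 mm².
For a solid circular section, d ≥ √(4A/π) = 13.56 mm.
Elongation limit: A ≥ PL/(Eδ_allow) = 24400·921/(117000·3.1) = 61.96 mm² ⇒ d ≥ 8.882 mm.
The stress limit governs.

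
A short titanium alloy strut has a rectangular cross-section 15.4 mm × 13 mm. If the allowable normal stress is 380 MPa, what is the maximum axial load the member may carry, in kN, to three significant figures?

A = 200.2 mm².
P_max = σ_allow · A = 380 · 200.2 = 76080 N = 76.08 kN.

76.1 kN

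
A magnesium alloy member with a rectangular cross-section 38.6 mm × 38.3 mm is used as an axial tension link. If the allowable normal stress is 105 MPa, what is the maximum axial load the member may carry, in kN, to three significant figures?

A = 1478 mm².
P_max = σ_allow · A = 105 · 1478 = 155200 N = 155.2 kN.

155 kN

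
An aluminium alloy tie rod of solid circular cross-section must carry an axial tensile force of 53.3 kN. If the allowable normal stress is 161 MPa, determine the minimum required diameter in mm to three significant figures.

Required area A ≥ P/σ_allow = 53300/161 = 331.1 mm².
For a solid circular section, d ≥ √(4A/π) = 20.53 mm.

20.5 mm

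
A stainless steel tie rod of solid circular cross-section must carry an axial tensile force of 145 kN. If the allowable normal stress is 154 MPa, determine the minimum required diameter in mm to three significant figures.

34.6 mm

Required area A ≥ P/σ_allow = 145000/154 = 941.6 mm².
For a solid circular section, d ≥ √(4A/π) = 34.62 mm.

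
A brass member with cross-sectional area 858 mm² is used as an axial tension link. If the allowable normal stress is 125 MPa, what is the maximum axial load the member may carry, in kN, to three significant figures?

P_max = σ_allow · A = 125 · 858 = 107200 N = 107.2 kN.

107 kN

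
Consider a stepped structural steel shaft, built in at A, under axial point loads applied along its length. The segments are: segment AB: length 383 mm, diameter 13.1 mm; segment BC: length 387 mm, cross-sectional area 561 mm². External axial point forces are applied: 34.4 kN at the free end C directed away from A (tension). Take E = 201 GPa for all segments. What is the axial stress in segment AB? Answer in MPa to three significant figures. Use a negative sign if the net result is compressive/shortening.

255 MPa

Internal axial forces (sectioning from the free end, tension +): N_BC = 34.4 kN, N_AB = 34.4 kN.
A_AB = 134.8 mm².
σ_AB = N_AB/A_AB = 34400/134.8 = 255.2 MPa.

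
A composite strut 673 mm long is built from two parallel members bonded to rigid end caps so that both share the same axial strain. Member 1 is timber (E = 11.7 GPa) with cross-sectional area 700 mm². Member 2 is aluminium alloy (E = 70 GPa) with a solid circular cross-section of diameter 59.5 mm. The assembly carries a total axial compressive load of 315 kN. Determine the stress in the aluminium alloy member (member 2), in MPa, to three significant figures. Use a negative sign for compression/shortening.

-109 MPa

A_2 = 2781 mm².
Equal strain + equilibrium ⇒ each member carries load in proportion to AE: A₁E₁ = 8190000 N, A₂E₂ = 194600000 N, ΣAE = 202800000 N.
σ₂ = P·E₂/ΣAE = -315000·70000/202800000 = -108.7 MPa.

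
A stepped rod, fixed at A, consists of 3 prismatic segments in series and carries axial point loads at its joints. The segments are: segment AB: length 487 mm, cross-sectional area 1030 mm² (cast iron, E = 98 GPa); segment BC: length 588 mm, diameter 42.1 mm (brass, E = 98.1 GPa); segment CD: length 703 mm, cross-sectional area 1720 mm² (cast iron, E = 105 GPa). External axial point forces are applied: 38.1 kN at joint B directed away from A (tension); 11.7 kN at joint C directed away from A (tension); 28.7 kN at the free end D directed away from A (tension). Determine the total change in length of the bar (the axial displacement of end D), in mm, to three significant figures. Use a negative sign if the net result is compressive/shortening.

Internal axial forces (sectioning from the free end, tension +): N_CD = 28.7 kN, N_BC = 40.4 kN, N_AB = 78.5 kN.
A_BC = 1392 mm².
δ_AB = 78500·487/(1030·98000) = 0.3787 mm
δ_BC = 40400·588/(1392·98100) = 0.174 mm
δ_CD = 28700·703/(1720·105000) = 0.1117 mm
δ = Σδ_i = 0.6644 mm.

0.664 mm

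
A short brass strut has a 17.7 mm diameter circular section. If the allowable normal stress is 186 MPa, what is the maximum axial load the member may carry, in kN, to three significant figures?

A = 246.1 mm².
P_max = σ_allow · A = 186 · 246.1 = 45770 N = 45.77 kN.

45.8 kN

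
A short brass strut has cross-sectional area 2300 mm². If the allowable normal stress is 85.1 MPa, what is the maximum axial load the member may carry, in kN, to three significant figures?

196 kN

P_max = σ_allow · A = 85.1 · 2300 = 195700 N = 195.7 kN.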